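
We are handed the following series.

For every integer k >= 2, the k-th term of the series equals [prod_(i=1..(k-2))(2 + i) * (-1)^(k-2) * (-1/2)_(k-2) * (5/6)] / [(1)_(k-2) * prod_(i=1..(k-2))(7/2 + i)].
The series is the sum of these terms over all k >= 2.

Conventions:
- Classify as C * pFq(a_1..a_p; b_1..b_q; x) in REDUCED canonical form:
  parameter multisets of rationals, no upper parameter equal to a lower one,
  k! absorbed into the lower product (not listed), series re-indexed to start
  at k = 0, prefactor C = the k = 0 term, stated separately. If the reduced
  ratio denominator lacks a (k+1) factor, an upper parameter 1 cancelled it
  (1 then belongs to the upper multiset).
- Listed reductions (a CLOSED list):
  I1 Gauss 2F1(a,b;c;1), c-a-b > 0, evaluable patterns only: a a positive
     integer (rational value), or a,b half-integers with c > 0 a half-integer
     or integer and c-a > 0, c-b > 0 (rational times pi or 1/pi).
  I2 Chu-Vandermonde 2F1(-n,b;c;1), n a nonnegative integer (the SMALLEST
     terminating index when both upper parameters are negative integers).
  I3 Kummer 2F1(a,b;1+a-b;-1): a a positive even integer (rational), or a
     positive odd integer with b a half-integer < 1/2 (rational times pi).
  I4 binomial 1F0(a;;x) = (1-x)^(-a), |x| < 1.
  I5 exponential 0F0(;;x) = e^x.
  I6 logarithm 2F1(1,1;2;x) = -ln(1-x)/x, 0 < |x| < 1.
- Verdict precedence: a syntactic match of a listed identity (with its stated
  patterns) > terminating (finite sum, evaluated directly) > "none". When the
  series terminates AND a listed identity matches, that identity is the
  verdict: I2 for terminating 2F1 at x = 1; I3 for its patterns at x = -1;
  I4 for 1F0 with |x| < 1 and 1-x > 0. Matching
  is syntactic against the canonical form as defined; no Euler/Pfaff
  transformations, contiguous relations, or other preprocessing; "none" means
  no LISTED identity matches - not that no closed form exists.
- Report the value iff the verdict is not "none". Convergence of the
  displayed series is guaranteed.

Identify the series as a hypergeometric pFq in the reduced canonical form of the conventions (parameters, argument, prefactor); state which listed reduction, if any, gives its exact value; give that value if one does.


The series (x = -1) is 2F1: upper {-1/2, 3}, lower {9/2}, prefactor 5/6. Verdict: Kummer's theorem (I3) applies (x = -1; c = 9/2 equals 1+a-b for upper {-1/2, 3}: listed pattern). Exact value: (175/512) * pi.

The tell: x = (-1) and the running product (prefactor 5/6) telescopes to a rising factorial.
Consecutive-term ratio: r(k) = (-1) * (k-1/2) (k+3) / [(k+9/2) (k+1)] - poly over poly, x = (-1) from leading terms; C = 5/6 at k = 0.


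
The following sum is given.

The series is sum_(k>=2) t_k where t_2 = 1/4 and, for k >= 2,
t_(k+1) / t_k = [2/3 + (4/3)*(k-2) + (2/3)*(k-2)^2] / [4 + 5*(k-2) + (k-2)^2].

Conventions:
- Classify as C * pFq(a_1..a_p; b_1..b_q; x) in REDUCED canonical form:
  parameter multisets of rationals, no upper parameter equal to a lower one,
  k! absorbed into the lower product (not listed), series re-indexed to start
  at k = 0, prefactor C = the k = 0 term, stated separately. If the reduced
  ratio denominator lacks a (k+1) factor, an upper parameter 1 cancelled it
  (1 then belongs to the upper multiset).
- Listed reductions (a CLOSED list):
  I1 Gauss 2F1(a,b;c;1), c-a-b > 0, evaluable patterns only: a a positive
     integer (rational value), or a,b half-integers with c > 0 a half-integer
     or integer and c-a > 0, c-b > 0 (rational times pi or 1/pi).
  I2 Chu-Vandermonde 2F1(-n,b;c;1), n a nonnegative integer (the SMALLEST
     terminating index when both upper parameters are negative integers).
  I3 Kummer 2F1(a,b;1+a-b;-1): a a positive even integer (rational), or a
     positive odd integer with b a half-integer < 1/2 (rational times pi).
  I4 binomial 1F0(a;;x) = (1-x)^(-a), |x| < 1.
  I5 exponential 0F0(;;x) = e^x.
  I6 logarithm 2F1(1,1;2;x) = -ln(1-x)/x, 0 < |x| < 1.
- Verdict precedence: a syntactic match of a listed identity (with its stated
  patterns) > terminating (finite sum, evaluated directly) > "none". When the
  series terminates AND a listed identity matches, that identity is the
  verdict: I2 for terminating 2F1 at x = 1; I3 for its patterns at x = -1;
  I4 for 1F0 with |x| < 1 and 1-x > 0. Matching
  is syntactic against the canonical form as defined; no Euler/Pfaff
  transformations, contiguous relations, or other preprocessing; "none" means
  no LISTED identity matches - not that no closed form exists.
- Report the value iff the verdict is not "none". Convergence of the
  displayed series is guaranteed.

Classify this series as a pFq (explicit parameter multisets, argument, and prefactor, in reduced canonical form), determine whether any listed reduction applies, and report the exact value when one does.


Key observation: x = (2/3) and the expanded ratio factors over Q; C = 1/4, roots give parameters.
Adjacent-term ratio: r(k) = (2/3) * (k+1) (k+1) / [(k+4) (k+1)] ; factor over Q: parameters, x = (2/3), and C = 1/4.

The series (x = 2/3) is 2F1: upper {1, 1}, lower {4}, prefactor 1/4. Verdict: none. No listed pattern accepts 2F1(1, 1; 4; 2/3).


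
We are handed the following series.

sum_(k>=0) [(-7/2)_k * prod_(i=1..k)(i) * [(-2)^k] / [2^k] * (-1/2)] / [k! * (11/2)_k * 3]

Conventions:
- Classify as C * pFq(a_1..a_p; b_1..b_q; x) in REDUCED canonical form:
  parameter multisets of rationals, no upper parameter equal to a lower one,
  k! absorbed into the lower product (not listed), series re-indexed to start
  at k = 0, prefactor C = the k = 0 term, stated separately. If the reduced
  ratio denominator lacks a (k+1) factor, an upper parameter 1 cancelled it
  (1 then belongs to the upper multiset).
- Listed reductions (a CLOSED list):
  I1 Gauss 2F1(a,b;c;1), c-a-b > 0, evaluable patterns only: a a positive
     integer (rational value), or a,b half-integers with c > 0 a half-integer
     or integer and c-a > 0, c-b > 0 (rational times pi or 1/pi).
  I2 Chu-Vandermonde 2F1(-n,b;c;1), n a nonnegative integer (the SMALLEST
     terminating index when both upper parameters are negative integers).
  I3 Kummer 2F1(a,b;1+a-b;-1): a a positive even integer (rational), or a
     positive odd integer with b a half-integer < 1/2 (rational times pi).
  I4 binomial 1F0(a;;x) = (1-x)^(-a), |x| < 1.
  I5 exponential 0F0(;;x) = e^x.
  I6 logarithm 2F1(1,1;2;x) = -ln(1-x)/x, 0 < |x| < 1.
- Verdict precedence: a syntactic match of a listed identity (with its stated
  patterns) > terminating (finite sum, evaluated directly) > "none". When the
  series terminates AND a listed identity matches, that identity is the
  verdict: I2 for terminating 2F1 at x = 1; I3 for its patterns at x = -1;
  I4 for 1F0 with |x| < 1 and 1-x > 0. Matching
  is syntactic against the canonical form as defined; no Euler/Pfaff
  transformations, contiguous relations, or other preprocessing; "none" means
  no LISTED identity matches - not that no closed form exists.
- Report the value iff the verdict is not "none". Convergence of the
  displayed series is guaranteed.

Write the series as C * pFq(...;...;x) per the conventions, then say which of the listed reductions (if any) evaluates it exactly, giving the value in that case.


Key step: t_0 = -1/6 here, and the constant factors (prefactor -1/6) combine into one prefactor.
Term ratio: r(k) = (-1) * (k-7/2) (k+1) / [(k+11/2) (k+1)] - rational; roots negated = parameters, x = (-1), C = -1/6.

Reduced: x = -1, 2F1, upper = {-7/2, 1}, lower = {11/2}, C = -1/6. Verdict at x = -1: the Kummer evaluation I3 matches (x = -1; c = 11/2 equals 1+a-b for upper {-7/2, 1}: listed pattern). Exact value: (-105/1024) * pi.


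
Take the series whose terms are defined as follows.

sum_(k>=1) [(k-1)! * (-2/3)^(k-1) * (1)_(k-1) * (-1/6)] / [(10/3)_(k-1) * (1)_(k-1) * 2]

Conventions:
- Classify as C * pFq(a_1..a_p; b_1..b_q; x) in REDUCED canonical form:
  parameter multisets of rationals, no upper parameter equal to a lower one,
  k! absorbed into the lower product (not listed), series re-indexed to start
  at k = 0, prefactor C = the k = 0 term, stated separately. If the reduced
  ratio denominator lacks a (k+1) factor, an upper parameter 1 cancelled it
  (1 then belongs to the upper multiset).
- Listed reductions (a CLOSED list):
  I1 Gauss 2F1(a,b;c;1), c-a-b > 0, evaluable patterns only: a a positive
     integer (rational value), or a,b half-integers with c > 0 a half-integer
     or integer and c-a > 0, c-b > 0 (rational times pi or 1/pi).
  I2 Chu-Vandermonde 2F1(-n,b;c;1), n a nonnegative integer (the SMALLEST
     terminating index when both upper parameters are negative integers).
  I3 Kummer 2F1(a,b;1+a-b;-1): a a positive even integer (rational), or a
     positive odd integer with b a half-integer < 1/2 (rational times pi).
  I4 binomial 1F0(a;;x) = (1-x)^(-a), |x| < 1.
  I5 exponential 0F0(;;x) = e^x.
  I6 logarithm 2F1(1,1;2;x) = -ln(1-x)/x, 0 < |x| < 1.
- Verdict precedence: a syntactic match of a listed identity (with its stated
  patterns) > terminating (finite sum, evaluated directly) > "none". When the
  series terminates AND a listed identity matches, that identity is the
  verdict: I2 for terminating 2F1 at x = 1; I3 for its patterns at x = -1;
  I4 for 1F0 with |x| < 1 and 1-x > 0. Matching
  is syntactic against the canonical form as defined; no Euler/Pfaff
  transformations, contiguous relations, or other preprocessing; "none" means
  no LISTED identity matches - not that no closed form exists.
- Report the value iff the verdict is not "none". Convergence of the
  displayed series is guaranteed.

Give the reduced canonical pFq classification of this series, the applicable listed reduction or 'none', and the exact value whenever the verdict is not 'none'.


The tell: from the first term -1/12: the factorial ratio (C = -1/12, x = -2/3) (k+a-1)!/(a-1)! is a rising factorial (a)_k.
Consecutive-term ratio: r(k) = (-2/3) * (k+1) (k+1) / [(k+10/3) (k+1)] - rational; roots negated = parameters, x = (-2/3), C = -1/12.

Canonical form: C = -1/12 times 2F1 with upper {1, 1}, lower {10/3}, x = -2/3. Verdict: no listed reduction: x = -2/3 and upper {1, 1} fail every I1-I6 pattern.


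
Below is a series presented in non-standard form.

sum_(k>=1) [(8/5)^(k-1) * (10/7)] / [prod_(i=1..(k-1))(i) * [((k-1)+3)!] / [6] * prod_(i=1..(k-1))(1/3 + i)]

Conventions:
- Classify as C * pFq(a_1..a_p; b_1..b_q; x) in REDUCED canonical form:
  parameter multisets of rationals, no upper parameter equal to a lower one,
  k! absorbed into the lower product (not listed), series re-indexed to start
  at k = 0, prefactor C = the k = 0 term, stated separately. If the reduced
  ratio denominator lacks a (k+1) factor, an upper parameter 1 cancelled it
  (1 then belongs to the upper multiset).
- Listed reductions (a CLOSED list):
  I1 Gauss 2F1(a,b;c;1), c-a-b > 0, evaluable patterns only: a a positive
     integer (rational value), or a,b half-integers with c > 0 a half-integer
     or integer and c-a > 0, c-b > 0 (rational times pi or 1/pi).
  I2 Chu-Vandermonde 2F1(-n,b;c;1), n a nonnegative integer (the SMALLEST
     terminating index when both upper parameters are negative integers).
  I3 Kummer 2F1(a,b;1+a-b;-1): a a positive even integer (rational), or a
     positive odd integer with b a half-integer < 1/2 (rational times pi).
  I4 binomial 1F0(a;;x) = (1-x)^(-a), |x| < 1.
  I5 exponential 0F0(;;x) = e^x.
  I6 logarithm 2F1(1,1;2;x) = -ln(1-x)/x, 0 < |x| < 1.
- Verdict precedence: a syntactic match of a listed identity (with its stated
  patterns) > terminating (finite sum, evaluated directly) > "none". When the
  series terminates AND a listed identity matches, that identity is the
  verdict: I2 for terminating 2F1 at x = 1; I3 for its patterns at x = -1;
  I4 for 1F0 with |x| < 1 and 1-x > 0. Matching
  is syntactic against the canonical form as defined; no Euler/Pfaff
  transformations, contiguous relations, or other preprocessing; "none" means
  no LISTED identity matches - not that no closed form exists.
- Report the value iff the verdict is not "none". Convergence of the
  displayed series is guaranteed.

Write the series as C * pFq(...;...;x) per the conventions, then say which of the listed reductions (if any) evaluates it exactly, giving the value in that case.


With C = 10/7: the canonical form is 0F2(-; 4/3, 4; 8/5). Verdict: none. A 0F2 with upper {-} fits none of I1-I6 at x = 8/5; the sum runs forever.

First insight: t_0 = 10/7 here, and the lower running product (prefactor 10/7) is a rising factorial.
Consecutive-term ratio: r(k) = (8/5) * 1 / [(k+4/3) (k+4) (k+1)] - poly over poly, x = (8/5) from leading terms; C = 10/7 at k = 0.


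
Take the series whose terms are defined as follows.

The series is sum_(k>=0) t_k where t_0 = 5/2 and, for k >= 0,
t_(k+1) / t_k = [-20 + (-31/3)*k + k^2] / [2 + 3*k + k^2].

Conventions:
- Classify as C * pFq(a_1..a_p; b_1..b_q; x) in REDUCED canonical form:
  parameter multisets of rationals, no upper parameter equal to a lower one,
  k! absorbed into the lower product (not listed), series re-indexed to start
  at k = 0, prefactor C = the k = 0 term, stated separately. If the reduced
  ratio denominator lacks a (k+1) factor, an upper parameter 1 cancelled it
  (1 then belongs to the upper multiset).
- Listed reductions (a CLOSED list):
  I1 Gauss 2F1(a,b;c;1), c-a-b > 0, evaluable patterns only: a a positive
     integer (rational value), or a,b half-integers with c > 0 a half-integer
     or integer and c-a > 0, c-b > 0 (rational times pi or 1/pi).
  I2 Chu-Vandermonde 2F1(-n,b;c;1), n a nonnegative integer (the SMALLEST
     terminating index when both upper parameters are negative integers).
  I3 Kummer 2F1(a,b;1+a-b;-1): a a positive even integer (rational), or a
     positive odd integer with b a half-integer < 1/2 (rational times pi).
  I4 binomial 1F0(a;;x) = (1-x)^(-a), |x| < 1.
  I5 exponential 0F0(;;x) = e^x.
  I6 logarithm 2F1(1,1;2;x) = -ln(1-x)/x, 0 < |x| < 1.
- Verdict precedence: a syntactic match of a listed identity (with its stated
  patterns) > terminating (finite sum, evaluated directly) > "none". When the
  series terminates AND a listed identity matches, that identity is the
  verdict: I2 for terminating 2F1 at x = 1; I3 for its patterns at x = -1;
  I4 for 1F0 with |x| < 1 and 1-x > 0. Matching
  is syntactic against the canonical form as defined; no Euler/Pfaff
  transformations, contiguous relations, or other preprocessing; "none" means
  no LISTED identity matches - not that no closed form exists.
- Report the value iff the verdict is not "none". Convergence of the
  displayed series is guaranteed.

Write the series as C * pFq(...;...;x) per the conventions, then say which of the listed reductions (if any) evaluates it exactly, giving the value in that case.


Prefactor 5/2, argument 1: 2F1 with upper {-12, 5/3} over lower {2}. Verdict: Chu-Vandermonde (I2) matches (terminating 2F1 at x = 1 with n = 12, b = 5/3, c = 2). Its exact value is 1752275/129140163.

First insight: x = 1 and the expanded ratio factors over Q; C = 5/2, roots give parameters.
Consecutive-term ratio: r(k) = 1 * (k-12) (k+5/3) / [(k+2) (k+1)] - poly over poly, x = 1 from leading terms; C = 5/2 at k = 0.


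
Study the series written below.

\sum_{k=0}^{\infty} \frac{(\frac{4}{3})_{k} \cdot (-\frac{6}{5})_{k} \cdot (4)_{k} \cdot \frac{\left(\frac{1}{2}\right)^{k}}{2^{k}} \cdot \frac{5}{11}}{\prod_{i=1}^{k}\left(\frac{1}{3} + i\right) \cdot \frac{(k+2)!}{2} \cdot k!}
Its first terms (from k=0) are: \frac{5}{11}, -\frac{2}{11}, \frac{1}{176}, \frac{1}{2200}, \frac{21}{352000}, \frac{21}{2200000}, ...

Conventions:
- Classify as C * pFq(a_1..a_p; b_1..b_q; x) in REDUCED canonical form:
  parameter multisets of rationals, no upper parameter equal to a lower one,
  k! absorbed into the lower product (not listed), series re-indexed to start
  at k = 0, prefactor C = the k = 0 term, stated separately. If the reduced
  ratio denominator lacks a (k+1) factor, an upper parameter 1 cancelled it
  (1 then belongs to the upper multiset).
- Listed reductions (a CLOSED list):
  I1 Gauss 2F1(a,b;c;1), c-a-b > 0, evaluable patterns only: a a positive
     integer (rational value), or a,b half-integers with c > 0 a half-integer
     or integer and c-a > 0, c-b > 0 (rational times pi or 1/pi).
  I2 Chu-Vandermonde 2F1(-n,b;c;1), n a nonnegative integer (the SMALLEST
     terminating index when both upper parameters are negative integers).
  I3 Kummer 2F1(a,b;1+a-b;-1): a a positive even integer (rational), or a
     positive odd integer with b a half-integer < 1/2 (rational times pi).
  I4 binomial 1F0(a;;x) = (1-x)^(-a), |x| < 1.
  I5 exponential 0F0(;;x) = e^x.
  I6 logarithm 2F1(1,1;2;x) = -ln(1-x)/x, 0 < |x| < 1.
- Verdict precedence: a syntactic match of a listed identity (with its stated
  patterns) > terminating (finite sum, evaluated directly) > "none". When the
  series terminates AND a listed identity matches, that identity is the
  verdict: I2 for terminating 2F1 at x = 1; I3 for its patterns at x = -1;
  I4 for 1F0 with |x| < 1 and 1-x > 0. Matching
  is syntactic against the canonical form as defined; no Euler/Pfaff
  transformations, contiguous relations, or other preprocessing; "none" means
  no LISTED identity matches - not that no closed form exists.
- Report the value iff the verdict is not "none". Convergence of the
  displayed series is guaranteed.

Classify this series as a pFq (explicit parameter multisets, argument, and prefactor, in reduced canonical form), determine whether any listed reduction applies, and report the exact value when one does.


This is \frac{5}{11} * 2F1(-\frac{6}{5}, 4; 3; \frac{1}{4}) in reduced canonical form. Verdict: none here - no I1-I6 shape fits x = \frac{1}{4} with lower {3}.

Structural cue: with t_0 = \frac{5}{11}, the parameter 4/3 appears in both the upper and lower lists and cancels.
Term ratio: r(k) = \frac{1}{4} * (k-\frac{6}{5}) (k+4) / [(k+3) (k+1)] ; factor over Q: parameters, x = \frac{1}{4}, and C = \frac{5}{11}.


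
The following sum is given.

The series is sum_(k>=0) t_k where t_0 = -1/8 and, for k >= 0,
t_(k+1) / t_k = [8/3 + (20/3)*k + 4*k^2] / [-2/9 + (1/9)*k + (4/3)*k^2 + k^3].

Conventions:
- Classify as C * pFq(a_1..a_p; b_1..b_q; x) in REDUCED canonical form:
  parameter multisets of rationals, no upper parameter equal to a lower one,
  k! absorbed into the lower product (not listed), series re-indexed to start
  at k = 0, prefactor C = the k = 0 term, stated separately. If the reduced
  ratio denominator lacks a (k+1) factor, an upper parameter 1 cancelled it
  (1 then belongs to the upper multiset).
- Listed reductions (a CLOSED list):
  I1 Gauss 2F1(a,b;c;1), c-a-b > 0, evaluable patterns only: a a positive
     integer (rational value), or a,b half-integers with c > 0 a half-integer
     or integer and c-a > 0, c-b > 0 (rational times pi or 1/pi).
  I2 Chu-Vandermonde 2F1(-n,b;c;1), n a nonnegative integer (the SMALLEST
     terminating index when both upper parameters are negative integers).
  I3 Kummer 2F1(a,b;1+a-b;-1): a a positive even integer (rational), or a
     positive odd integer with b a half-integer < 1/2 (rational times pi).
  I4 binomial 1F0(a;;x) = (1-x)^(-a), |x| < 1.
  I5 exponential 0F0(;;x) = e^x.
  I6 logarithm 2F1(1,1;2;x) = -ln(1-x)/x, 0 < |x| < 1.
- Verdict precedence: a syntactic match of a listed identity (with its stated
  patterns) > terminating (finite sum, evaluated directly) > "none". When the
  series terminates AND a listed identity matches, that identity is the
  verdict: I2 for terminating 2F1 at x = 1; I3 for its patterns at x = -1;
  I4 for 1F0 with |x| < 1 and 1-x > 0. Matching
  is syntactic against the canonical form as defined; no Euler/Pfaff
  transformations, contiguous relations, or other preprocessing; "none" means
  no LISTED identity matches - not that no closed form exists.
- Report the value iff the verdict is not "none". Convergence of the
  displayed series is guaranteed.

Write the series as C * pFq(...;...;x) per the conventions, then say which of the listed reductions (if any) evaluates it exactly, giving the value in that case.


Key step: from the first term -1/8: cancel k + 2/3 from the displayed ratio first; then C = -1/8, x = 4.
Adjacent-term ratio: r(k) = 4 * (k+1) / [(k-1/3) (k+1)] - rational in k. x = 4; t_0 = -1/8; negate the roots.

Classification (C = -1/8): 1F1 with upper {1}, lower {-1/3}, argument x = 4. Verdict: no listed reduction: x = 4 and upper {1} fail every I1-I6 pattern.


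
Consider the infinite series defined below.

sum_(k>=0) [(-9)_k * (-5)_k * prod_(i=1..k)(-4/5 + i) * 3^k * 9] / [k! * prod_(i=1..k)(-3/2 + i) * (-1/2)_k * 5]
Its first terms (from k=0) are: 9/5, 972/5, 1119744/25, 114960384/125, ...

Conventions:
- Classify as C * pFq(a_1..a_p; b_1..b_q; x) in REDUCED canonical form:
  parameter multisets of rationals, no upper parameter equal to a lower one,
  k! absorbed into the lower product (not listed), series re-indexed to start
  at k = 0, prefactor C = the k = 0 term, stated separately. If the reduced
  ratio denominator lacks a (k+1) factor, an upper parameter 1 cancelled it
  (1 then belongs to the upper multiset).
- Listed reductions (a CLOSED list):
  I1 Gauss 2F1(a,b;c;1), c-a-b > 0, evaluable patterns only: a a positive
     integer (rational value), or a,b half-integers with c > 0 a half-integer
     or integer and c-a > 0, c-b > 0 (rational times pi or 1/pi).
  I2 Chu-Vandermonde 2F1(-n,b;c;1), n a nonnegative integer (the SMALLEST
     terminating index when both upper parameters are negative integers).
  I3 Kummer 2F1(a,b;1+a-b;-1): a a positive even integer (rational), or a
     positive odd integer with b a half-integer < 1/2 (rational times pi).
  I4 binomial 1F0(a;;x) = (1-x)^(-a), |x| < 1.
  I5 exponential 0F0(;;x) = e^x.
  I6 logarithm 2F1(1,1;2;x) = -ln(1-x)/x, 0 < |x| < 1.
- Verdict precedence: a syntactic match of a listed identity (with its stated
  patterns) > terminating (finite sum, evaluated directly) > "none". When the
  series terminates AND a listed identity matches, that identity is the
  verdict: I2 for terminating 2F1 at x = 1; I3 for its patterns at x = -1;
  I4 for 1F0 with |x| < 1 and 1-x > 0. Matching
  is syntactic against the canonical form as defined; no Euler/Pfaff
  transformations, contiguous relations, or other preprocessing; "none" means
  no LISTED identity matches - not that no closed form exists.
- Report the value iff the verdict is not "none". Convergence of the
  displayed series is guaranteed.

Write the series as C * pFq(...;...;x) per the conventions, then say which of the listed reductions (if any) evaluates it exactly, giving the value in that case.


With C = 9/5: the canonical form is 3F2(-9, -5, 1/5; -1/2, -1/2; 3). Verdict: terminating at k = 5: the factor (-5)_k kills every later term; summing the 6 survivors is exact. Exact value: 746996177277/78125.

First insight: from the first term 9/5: the constant factors (C = 9/5, x = 3) combine into one prefactor.
Ratio: r(k) = 3 * (k-9) (k-5) (k+1/5) / [(k-1/2) (k-1/2) (k+1)] ; factor over Q: parameters, x = 3, and C = 9/5.


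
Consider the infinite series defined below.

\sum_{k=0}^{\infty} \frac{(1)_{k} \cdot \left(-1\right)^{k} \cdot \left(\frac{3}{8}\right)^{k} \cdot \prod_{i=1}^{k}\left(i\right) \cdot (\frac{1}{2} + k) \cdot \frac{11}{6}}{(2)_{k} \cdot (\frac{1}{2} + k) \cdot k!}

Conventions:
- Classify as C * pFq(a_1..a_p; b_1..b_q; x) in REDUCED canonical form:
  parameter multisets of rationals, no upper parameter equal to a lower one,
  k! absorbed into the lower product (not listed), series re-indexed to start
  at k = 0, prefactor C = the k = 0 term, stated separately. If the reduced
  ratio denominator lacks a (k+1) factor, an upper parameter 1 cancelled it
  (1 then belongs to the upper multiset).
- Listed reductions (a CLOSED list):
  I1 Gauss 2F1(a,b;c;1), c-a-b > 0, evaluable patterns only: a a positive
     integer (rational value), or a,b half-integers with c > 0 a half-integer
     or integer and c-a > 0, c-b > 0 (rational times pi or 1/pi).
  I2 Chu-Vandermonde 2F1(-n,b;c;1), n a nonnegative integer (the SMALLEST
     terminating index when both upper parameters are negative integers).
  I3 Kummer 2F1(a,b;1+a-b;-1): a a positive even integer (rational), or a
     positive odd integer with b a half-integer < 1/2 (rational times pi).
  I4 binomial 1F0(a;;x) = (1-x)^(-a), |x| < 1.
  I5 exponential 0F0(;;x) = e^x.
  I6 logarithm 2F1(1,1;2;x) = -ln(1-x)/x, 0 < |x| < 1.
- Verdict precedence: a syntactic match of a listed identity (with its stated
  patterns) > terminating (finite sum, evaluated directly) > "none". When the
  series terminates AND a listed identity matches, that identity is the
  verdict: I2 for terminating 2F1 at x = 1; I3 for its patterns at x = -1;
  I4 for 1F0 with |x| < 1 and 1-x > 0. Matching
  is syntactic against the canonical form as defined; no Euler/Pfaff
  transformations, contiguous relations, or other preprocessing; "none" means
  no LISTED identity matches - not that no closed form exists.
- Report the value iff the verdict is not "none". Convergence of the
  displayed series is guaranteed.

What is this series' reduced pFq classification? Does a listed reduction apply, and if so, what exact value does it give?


At argument -\frac{3}{8}: a 2F1 with upper {1, 1}, lower {2}, scaled by C = \frac{11}{6}. Verdict at x = -\frac{3}{8}: the logarithmic series (I6) matches (the logarithm: parameters (1,1;2), x = -\frac{3}{8}). Its exact value is \frac{44}{9} \cdot \ln\left(\frac{11}{8}\right).

First insight: t_0 being \frac{11}{6}, striking the common factor k + 1/2 reduces the term (C = 11/6).
Step ratio: r(k) = -\frac{3}{8} * (k+1) (k+1) / [(k+2) (k+1)] - rational in k. x = -\frac{3}{8}; t_0 = \frac{11}{6}; negate the roots.


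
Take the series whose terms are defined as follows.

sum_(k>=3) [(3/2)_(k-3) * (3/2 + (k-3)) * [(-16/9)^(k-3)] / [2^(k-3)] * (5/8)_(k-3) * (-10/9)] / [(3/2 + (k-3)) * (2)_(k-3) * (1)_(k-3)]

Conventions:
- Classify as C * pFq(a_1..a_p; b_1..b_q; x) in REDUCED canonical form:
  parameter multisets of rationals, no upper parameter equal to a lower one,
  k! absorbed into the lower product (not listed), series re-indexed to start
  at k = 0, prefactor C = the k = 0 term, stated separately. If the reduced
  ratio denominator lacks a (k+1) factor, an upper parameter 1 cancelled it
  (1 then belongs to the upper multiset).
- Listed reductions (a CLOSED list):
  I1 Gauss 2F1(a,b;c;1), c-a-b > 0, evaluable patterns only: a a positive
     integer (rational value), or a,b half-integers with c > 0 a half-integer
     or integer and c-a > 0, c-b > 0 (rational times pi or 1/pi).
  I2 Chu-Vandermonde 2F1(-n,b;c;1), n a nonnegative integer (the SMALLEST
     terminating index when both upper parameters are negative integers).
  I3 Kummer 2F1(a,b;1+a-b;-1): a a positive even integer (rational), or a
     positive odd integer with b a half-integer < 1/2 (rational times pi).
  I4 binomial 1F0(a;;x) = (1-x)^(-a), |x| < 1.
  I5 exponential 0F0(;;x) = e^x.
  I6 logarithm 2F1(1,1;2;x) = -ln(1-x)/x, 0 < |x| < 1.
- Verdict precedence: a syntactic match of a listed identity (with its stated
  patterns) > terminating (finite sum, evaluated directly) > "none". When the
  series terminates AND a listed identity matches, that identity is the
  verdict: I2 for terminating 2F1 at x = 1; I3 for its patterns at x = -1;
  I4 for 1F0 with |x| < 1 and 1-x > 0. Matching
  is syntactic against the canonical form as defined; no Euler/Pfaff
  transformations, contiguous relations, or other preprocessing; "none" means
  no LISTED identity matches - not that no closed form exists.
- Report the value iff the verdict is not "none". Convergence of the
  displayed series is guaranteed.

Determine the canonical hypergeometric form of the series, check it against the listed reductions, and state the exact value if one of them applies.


Prefactor -10/9, argument -8/9: 2F1 with upper {5/8, 3/2} over lower {2}. Verdict: no listed reduction: x = -8/9 and upper {5/8, 3/2} fail every I1-I6 pattern.

Structural cue: t_0 being -10/9, k + 3/2 divides numerator and denominator alike; prefactor -10/9 after cancelling.
Consecutive-term ratio: r(k) = (-8/9) * (k+5/8) (k+3/2) / [(k+2) (k+1)] - poly over poly, x = (-8/9) from leading terms; C = -10/9 at k = 0.


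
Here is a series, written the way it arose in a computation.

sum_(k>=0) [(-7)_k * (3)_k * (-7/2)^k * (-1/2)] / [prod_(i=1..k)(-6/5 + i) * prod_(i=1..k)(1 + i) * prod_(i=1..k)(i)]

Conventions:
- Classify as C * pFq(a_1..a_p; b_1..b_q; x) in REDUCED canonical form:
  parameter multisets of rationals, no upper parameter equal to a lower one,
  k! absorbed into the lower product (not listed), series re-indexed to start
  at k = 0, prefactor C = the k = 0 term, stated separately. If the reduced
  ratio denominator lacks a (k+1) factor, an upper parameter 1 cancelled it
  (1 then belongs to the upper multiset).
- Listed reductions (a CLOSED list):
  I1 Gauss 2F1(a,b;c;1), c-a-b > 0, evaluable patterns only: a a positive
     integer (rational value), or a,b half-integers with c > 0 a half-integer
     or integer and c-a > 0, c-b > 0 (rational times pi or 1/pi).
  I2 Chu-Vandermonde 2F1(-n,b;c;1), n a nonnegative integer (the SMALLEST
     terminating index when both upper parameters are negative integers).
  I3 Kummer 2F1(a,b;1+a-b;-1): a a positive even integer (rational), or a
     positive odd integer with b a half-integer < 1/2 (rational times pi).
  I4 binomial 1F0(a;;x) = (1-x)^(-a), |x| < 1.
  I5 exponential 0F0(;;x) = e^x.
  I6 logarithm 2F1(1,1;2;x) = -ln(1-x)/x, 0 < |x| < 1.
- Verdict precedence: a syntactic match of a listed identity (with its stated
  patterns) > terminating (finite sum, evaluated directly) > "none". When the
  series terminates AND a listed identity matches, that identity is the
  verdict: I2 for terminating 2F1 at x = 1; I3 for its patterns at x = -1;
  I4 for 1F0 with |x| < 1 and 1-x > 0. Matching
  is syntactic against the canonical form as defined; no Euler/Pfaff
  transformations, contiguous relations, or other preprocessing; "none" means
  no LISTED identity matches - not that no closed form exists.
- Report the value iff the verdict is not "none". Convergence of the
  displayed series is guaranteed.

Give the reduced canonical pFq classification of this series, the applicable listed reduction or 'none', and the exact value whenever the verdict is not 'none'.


This is -1/2 * 2F2(-7, 3; -1/5, 2; -7/2) in reduced canonical form. Verdict: terminating. (-7)_k vanishes past k = 7, leaving a 8-term sum, computed directly. Sum: 12772358229077/487489536.

Key observation: with t_0 = -1/2, the lower running product (prefactor -1/2) is a rising factorial.
Consecutive-term ratio: r(k) = (-7/2) * (k-7) (k+3) / [(k-1/5) (k+2) (k+1)] - rational in k. x = (-7/2); t_0 = -1/2; negate the roots.


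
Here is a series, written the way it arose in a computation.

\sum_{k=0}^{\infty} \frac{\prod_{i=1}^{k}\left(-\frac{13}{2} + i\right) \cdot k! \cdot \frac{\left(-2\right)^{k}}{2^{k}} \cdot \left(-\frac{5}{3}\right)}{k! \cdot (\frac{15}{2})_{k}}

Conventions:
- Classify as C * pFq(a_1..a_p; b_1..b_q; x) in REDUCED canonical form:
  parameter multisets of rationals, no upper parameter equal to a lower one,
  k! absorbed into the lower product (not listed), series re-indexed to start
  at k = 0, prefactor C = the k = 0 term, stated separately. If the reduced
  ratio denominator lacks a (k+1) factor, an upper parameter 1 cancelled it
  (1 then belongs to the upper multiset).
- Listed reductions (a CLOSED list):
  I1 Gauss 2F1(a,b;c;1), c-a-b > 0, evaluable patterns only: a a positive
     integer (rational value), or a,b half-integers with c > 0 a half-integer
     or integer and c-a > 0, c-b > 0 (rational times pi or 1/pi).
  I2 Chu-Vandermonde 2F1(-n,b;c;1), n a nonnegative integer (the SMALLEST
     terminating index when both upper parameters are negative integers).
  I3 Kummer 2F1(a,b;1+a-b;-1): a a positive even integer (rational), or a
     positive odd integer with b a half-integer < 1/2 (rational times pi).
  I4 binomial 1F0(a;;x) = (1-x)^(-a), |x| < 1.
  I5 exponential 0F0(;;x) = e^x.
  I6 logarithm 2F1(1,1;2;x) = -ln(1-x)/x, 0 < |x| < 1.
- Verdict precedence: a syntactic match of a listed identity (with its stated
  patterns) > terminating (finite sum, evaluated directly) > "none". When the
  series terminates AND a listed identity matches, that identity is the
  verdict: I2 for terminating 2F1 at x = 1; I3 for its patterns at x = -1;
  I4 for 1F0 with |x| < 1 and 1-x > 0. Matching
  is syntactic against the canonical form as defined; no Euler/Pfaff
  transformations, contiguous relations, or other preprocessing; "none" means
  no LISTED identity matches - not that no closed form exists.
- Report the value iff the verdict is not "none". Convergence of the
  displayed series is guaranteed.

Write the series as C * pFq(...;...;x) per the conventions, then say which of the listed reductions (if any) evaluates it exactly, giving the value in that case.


Canonical form: C = -\frac{5}{3} times 2F1 with upper {-\frac{11}{2}, 1}, lower {\frac{15}{2}}, x = -1. Verdict: the Kummer evaluation I3 fires (x = -1; c = \frac{15}{2} equals 1+a-b for upper {-\frac{11}{2}, 1}: listed pattern). Sum: \left(-\frac{5005}{4096}\right) \cdot \pi.

Key step: t_0 = -\frac{5}{3} here, and the running product (C = -5/3) telescopes to a rising factorial.
Consecutive-term ratio: r(k) = -1 * (k-\frac{11}{2}) (k+1) / [(k+\frac{15}{2}) (k+1)] - rational; roots negated = parameters, x = -1, C = -\frac{5}{3}.


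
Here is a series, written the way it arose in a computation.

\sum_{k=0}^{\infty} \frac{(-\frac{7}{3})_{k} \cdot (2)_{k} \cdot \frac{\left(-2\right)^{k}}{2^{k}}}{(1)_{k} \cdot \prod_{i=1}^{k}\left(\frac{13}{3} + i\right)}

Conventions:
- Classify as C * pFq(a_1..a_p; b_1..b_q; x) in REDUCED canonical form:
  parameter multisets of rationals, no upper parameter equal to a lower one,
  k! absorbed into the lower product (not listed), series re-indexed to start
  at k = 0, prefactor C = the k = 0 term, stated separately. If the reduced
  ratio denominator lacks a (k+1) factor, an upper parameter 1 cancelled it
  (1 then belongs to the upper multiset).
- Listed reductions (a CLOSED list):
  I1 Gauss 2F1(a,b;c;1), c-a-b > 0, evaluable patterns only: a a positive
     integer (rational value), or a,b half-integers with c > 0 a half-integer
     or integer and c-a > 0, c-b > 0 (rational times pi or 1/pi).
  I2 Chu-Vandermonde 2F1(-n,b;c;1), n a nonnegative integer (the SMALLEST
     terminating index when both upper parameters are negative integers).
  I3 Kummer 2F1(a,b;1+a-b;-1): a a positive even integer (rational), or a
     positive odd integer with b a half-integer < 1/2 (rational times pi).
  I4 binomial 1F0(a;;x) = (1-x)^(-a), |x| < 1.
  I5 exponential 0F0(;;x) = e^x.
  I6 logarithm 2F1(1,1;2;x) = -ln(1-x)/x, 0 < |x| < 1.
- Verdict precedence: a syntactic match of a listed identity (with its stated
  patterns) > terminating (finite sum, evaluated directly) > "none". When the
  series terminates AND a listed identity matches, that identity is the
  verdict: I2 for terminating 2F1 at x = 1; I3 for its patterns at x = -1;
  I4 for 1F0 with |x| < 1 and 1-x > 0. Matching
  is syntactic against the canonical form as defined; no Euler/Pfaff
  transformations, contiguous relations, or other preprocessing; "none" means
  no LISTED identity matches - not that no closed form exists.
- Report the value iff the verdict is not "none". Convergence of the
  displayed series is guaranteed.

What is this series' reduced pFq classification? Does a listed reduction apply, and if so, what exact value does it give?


Prefactor 1, argument -1: 2F1 with upper {-\frac{7}{3}, 2} over lower {\frac{16}{3}}. Verdict: the Kummer evaluation I3 applies (x = -1; c = \frac{16}{3} equals 1+a-b for upper {-\frac{7}{3}, 2}: listed pattern). Exact value: \frac{13}{6}.

Key observation: t_0 = 1 here, and the lower running product (C = 1) is a rising factorial.
Ratio: r(k) = -1 * (k-\frac{7}{3}) (k+2) / [(k+\frac{16}{3}) (k+1)] - poly over poly, x = -1 from leading terms; C = 1 at k = 0.


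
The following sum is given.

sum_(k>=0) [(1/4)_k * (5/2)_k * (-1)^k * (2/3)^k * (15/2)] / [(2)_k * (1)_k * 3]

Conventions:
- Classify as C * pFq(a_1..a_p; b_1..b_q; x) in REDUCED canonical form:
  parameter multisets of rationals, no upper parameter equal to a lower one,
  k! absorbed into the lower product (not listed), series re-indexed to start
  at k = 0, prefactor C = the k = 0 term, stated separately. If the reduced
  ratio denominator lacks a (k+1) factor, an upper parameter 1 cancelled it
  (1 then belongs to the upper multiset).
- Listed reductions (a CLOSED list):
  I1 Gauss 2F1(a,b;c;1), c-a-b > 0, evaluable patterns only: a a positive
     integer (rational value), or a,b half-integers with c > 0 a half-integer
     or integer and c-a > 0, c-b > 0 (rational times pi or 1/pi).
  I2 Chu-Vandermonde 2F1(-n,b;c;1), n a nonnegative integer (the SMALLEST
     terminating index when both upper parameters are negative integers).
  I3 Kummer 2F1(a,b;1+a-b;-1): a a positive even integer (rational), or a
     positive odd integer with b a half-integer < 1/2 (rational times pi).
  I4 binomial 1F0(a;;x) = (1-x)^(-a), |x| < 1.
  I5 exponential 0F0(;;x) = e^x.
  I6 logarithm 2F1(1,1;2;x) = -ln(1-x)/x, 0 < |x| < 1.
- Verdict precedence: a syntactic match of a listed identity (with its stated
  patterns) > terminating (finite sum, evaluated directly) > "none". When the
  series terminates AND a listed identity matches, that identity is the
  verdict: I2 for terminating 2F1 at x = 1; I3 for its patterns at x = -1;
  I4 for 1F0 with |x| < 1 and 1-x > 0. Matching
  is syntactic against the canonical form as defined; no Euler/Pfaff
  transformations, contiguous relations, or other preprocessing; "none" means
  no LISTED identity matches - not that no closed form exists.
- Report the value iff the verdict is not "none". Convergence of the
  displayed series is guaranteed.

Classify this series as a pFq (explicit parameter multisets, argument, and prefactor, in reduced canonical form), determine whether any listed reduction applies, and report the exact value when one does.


Canonical form: C = 5/2 times 2F1 with upper {1/4, 5/2}, lower {2}, x = -2/3. Verdict: none here - no I1-I6 shape fits x = -2/3 with lower {2}.

Key observation: with t_0 = 5/2, the (-1)^k factor (C = 5/2, x = -2/3) folds into the argument's sign.
Ratio: r(k) = (-2/3) * (k+1/4) (k+5/2) / [(k+2) (k+1)] ; factor over Q: parameters, x = (-2/3), and C = 5/2.


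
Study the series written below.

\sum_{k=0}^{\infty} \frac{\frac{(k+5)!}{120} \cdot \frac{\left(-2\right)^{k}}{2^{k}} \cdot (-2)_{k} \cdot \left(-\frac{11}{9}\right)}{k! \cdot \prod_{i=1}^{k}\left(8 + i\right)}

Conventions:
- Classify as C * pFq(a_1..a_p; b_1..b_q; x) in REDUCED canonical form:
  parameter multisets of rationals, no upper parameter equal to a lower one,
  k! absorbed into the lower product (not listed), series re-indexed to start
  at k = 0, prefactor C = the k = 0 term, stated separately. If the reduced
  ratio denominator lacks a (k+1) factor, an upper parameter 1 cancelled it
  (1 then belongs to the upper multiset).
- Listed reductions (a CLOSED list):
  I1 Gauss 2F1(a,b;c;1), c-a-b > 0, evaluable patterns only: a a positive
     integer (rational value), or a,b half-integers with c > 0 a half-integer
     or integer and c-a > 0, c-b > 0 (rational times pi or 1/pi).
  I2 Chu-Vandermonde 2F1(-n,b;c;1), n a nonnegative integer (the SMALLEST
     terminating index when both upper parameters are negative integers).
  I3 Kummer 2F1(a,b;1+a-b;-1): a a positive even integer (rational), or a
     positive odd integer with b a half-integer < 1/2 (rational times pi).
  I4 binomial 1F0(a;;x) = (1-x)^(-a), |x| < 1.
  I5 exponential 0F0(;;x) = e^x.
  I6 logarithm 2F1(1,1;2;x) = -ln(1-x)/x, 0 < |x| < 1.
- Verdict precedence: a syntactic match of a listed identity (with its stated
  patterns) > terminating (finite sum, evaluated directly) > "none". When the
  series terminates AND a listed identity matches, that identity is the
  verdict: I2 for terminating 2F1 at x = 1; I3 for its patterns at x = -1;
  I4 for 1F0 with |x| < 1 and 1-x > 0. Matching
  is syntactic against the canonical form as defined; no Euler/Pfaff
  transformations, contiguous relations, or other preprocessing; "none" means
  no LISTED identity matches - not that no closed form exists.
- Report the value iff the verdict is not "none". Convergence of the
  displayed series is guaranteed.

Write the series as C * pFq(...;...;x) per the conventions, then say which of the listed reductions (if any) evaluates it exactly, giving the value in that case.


Classification (C = -\frac{11}{9}): 2F1 with upper {-2, 6}, lower {9}, argument x = -1. Verdict: Kummer (I3) fires (x = -1; c = 9 equals 1+a-b for upper {-2, 6}: listed pattern). Exact value: -\frac{154}{45}.

Key step: x = -1 and the factorial ratio (C = -11/9, x = -1) (k+a-1)!/(a-1)! is a rising factorial (a)_k.
Consecutive-term ratio: r(k) = -1 * (k-2) (k+6) / [(k+9) (k+1)] - rational in k. x = -1; t_0 = -\frac{11}{9}; negate the roots.
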